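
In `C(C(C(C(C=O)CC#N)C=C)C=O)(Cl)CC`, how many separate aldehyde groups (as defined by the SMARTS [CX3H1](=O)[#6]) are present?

2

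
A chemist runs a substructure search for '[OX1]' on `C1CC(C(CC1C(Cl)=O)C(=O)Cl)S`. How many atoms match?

Check the 13 heavy atoms by environment: 6× C (X4) → no; 2× C (X3) → no; 2× O (X1) → match; 2× Cl (X1) → no; 1× S (X2) → no.
That gives 2 matching atoms.

2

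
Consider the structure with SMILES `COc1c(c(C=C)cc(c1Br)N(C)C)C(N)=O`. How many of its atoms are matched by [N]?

The query [N] means: uppercase N matches aliphatic (non-aromatic) nitrogen only.
Check the 17 heavy atoms by environment: 6× c (aromatic) → no; 2× N → match; 6× C → no; 2× O → no; 1× Br → no.
That gives 2 matching atoms.

2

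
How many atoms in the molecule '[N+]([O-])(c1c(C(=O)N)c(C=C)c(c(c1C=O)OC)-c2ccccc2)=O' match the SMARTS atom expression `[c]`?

12

Check the 24 heavy atoms by environment: 12× c (aromatic) → match; 5× C → no; 4× O → no; 1× N (charge +1) → no; 1× O (charge -1) → no; 1× N → no.
That gives 12 matching atoms.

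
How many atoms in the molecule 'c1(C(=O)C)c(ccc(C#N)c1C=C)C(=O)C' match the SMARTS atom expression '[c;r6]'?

6

Check the 16 heavy atoms by environment: 6× c (aromatic, in 6-ring) → match; 7× C (acyclic) → no; 2× O (acyclic) → no; 1× N (acyclic) → no.
That gives 6 matching atoms.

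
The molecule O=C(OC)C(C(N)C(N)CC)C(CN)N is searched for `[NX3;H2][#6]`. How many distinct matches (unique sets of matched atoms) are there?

4

[NX3;H2][#6] is the SMARTS for a primary amine: a trivalent nitrogen with two H attached to carbon.
The molecule carries 4 separate instances of a primary amino group (-NH2) meeting every constraint; each maps to a distinct set of atoms, giving 4 matches.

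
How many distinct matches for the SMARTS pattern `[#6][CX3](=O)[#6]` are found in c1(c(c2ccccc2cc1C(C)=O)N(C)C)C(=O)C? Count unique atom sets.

2

[#6][CX3](=O)[#6] is the SMARTS for a ketone: a carbonyl carbon (no H) flanked by two carbons.
The molecule carries 2 separate instances of an acetyl/ketone group (-C(=O)CH3) meeting every constraint; each maps to a distinct set of atoms, giving 2 matches.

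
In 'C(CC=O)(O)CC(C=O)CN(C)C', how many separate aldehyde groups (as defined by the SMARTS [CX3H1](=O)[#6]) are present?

[CX3H1](=O)[#6] is the SMARTS for an aldehyde: an sp2 carbon with one H, double-bonded to O and single-bonded to carbon.
The molecule carries 2 separate instances of an aldehyde (-CHO) meeting every constraint; each maps to a distinct set of atoms, giving 2 matches.

2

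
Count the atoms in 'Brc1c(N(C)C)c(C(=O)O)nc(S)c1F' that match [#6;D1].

2

The query [#6;D1] means: carbon bonded to exactly one heavy atom.
Check the 15 heavy atoms by environment: 1× n (aromatic, D2) → no; 5× c (aromatic, D3) → no; 1× F (D1) → no; 1× S (D1) → no; 1× C (D3) → no; 2× O (D1) → no; 1× Br (D1) → no; 1× N (D3) → no; 2× C (D1) → match.
That gives 2 matching atoms.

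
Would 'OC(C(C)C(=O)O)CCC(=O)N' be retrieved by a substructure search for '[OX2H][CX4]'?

Yes

The pattern [OX2H][CX4] describes a hydroxyl oxygen bound to an sp3 (X4) carbon — an aliphatic alcohol.
The molecule carries a hydroxyl group (-OH), whose atoms satisfy every constraint of the query, so the pattern matches.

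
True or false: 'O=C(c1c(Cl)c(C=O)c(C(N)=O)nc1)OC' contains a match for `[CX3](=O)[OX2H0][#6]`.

The pattern [CX3](=O)[OX2H0][#6] describes a carbonyl carbon bonded to an oxygen that is itself bonded to carbon (no H on that O) — an ester.
The molecule carries a methyl-ester group (-C(=O)OCH3), whose atoms satisfy every constraint of the query, so the pattern matches.

True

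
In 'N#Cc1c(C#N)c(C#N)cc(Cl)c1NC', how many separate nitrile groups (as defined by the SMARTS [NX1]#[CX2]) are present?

[NX1]#[CX2] is the SMARTS for a nitrile: a nitrogen triple-bonded to a two-connected carbon.
The molecule carries 3 separate instances of a nitrile (-C#N) meeting every constraint; each maps to a distinct set of atoms, giving 3 matches.

3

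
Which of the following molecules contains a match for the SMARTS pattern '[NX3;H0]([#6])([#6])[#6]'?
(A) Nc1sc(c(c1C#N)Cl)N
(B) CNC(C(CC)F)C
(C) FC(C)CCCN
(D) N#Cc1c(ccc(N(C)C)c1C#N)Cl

D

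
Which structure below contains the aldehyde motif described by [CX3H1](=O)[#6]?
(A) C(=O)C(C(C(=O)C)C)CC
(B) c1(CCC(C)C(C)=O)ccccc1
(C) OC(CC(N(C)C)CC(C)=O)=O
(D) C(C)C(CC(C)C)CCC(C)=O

A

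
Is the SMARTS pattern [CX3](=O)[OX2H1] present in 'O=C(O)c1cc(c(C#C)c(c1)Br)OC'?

Yes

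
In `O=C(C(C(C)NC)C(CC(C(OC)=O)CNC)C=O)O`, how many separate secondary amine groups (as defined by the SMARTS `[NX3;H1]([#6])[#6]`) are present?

2

[NX3;H1]([#6])[#6] is the SMARTS for a secondary amine: a trivalent nitrogen with one H, bonded to two carbons.
The molecule carries 2 separate instances of an N-methylamino group (-NHCH3) meeting every constraint; each maps to a distinct set of atoms, giving 2 matches.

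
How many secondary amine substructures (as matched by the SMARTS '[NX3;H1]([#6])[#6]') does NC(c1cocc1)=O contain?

[NX3;H1]([#6])[#6] is the SMARTS for a secondary amine: a trivalent nitrogen with one H, bonded to two carbons.
The molecule has a primary amide (-C(=O)NH2), but the -C(=O)NH2 nitrogen has H2, not H1; nothing else fits, so there are 0 matches.

0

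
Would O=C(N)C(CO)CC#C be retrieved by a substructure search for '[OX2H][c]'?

No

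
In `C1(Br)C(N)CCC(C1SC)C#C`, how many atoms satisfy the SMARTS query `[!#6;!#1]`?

The query [!#6;!#1] means: not carbon and not hydrogen — any heteroatom.
Check the 12 heavy atoms by environment: 9× C → no; 1× S → match; 1× N → match; 1× Br → match.
Summing the matching environments: 1 + 1 + 1 = 3 matching atoms.

3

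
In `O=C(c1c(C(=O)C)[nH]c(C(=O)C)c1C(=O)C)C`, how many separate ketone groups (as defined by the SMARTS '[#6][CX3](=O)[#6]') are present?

4

[#6][CX3](=O)[#6] is the SMARTS for a ketone: a carbonyl carbon (no H) flanked by two carbons.
The molecule carries 4 separate instances of an acetyl/ketone group (-C(=O)CH3) meeting every constraint; each maps to a distinct set of atoms, giving 4 matches.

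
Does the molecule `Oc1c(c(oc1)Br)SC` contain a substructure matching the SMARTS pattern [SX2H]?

The pattern [SX2H] describes an aliphatic sulfur with two connections, one being H — a thiol.
The closest candidate here is a hydroxyl group (-OH), but it is an -OH, not an -SH. No other fragment satisfies the full query, so there is no match.

No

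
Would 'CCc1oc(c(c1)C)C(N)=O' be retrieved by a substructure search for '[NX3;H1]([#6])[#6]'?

No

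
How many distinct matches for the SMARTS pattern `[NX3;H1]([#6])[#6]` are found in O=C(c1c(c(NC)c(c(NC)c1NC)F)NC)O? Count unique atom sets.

[NX3;H1]([#6])[#6] is the SMARTS for a secondary amine: a trivalent nitrogen with one H, bonded to two carbons.
The molecule carries 4 separate instances of an N-methylamino group (-NHCH3) meeting every constraint; each maps to a distinct set of atoms, giving 4 matches.

4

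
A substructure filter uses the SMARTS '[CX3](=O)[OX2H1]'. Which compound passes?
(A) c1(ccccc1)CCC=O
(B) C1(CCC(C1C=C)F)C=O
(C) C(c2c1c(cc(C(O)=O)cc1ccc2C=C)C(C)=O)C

C

[CX3](=O)[OX2H1] describes an sp2 carbon double-bonded to O and single-bonded to an -OH oxygen (a carboxylic acid).
(A) has an aldehyde (-CHO) but there is no singly-bonded oxygen on the carbonyl carbon.
(B) has an aldehyde (-CHO) but there is no singly-bonded oxygen on the carbonyl carbon.
(C) contains a carboxylic acid group (-C(=O)OH), which satisfies every atom and bond constraint.
So the answer is (C).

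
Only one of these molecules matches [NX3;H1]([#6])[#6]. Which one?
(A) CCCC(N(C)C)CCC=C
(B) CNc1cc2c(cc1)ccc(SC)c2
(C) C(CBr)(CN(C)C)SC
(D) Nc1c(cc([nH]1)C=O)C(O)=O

[NX3;H1]([#6])[#6] describes a trivalent nitrogen with one H, bonded to two carbons (a secondary amine).
(A) has a dimethylamino group (-N(CH3)2) but the nitrogen has H0, not H1.
(B) contains an N-methylamino group (-NHCH3), which satisfies every atom and bond constraint.
(C) has a dimethylamino group (-N(CH3)2) but the nitrogen has H0, not H1.
(D) has a primary amino group (-NH2) but the nitrogen has H2 and only one carbon neighbour.
So the answer is (B).

B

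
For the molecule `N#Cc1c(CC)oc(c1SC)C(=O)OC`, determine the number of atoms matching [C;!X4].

Check the 15 heavy atoms by environment: 1× o (aromatic, X2) → no; 4× c (aromatic, X3) → no; 1× C (X2) → match; 1× N (X1) → no; 4× C (X4) → no; 1× S (X2) → no; 1× C (X3) → match; 1× O (X1) → no; 1× O (X2) → no.
Summing the matching environments: 1 + 1 = 2 matching atoms.

2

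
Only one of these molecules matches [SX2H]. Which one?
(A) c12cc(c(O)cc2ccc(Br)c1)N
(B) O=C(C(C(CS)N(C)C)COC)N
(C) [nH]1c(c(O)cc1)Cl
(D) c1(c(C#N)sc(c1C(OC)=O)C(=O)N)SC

[SX2H] describes an aliphatic sulfur with two connections, one being H (a thiol).
(A) has a hydroxyl group (-OH) but it is an -OH, not an -SH.
(B) contains a thiol (-SH), which satisfies every atom and bond constraint.
(C) has a hydroxyl group (-OH) but it is an -OH, not an -SH.
(D) has a methylthio ether (-SCH3) but the sulfur has H0 (bonded to two carbons), not H1.
So the answer is (B).

B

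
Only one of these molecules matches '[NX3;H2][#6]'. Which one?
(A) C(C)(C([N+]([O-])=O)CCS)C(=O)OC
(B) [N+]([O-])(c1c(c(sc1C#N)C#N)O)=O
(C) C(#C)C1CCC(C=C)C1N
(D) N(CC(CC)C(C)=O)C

C

[NX3;H2][#6] describes a trivalent nitrogen with two H attached to carbon (a primary amine).
(A) has a nitro group (-[N+](=O)[O-]) but the nitrogen is [N+] with no H, not NX3H2.
(B) has a nitro group (-[N+](=O)[O-]) but the nitrogen is [N+] with no H, not NX3H2.
(C) contains a primary amino group (-NH2), which satisfies every atom and bond constraint.
(D) has an N-methylamino group (-NHCH3) but the nitrogen bears two carbons and only one H (H1), not H2.
So the answer is (C).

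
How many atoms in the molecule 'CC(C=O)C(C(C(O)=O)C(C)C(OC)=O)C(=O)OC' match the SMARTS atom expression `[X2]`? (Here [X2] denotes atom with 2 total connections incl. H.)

3

Check the 19 heavy atoms by environment: 8× C (X4) → no; 4× C (X3) → no; 4× O (X1) → no; 3× O (X2) → match.
That gives 3 matching atoms.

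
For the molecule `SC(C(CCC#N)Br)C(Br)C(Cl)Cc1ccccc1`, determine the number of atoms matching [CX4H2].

The query [CX4H2] means: sp3 carbon (X4) with exactly two hydrogens.
Check the 19 heavy atoms by environment: 3× C (H2, X4) → match; 4× C (H1, X4) → no; 2× Br (H0, X1) → no; 1× c (aromatic, H0, X3) → no; 5× c (aromatic, H1, X3) → no; 1× Cl (H0, X1) → no; 1× C (H0, X2) → no; 1× N (H0, X1) → no; 1× S (H1, X2) → no.
That gives 3 matching atoms.

3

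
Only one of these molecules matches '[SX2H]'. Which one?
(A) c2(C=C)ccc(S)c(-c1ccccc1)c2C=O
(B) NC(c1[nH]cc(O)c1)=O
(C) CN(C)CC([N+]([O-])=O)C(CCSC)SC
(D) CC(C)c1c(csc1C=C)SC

[SX2H] describes an aliphatic sulfur with two connections, one being H (a thiol).
(A) contains a thiol (-SH), which satisfies every atom and bond constraint.
(B) has a hydroxyl group (-OH) but it is an -OH, not an -SH.
(C) has a methylthio ether (-SCH3) but the sulfur has H0 (bonded to two carbons), not H1.
(D) has a methylthio ether (-SCH3) but the sulfur has H0 (bonded to two carbons), not H1.
So the answer is (A).

A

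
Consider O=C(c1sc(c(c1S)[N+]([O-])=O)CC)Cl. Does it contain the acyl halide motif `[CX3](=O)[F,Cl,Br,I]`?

The pattern [CX3](=O)[F,Cl,Br,I] describes a carbonyl carbon bonded to a halogen — an acyl halide.
The molecule carries an acyl chloride (-C(=O)Cl), whose atoms satisfy every constraint of the query, so the pattern matches.

Yes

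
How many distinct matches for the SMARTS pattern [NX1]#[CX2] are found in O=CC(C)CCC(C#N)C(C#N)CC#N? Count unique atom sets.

[NX1]#[CX2] is the SMARTS for a nitrile: a nitrogen triple-bonded to a two-connected carbon.
The molecule carries 3 separate instances of a nitrile (-C#N) meeting every constraint; each maps to a distinct set of atoms, giving 3 matches.

3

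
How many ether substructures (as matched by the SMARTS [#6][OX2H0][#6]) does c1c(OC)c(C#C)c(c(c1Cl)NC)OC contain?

[#6][OX2H0][#6] is the SMARTS for an ether: an aliphatic oxygen bridging two carbons with no H on the oxygen.
The molecule carries 2 separate instances of a methoxy ether (-OCH3) meeting every constraint; each maps to a distinct set of atoms, giving 2 matches.

2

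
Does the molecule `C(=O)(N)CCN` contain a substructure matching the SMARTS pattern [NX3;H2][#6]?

Yes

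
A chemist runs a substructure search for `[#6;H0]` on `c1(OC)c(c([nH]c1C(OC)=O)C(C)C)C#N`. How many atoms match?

6

The query [#6;H0] means: any carbon with no attached hydrogen.
Check the 16 heavy atoms by environment: 1× n (aromatic, H1) → no; 4× c (aromatic, H0) → match; 2× C (H0) → match; 3× O (H0) → no; 4× C (H3) → no; 1× N (H0) → no; 1× C (H1) → no.
Summing the matching environments: 4 + 2 = 6 matching atoms.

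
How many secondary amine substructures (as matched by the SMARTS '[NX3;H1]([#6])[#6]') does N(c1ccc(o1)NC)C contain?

2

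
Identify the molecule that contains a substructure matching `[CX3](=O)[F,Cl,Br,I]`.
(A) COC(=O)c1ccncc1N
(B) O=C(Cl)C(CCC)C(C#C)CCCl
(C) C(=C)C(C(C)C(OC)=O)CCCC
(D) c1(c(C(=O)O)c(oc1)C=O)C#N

[CX3](=O)[F,Cl,Br,I] describes a carbonyl carbon bonded to a halogen (an acyl halide).
(A) has a methyl-ester group (-C(=O)OCH3) but the carbonyl is bonded to -O-C, not to a halogen.
(B) contains an acyl chloride (-C(=O)Cl), which satisfies every atom and bond constraint.
(C) has a methyl-ester group (-C(=O)OCH3) but the carbonyl is bonded to -O-C, not to a halogen.
(D) has a carboxylic acid group (-C(=O)OH) but the carbonyl is bonded to -OH, not to a halogen.
So the answer is (B).

B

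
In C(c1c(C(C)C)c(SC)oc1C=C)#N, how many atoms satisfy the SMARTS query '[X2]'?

The query [X2] means: any atom with exactly two total connections (bonds + H).
Check the 14 heavy atoms by environment: 1× o (aromatic, X2) → match; 4× c (aromatic, X3) → no; 1× S (X2) → match; 4× C (X4) → no; 1× C (X2) → match; 1× N (X1) → no; 2× C (X3) → no.
Summing the matching environments: 1 + 1 + 1 = 3 matching atoms.

3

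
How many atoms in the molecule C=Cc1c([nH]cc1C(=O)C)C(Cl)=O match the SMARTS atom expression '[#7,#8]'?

3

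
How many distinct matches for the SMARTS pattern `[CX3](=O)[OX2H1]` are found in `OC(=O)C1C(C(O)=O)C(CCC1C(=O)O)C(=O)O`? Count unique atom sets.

4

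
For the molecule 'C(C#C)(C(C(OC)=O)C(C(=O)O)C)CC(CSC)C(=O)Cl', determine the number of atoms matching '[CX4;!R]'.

9

Check the 21 heavy atoms by environment: 9× C (X4, acyclic) → match; 2× C (X2, acyclic) → no; 3× C (X3, acyclic) → no; 3× O (X1, acyclic) → no; 1× Cl (X1, acyclic) → no; 2× O (X2, acyclic) → no; 1× S (X2, acyclic) → no.
That gives 9 matching atoms.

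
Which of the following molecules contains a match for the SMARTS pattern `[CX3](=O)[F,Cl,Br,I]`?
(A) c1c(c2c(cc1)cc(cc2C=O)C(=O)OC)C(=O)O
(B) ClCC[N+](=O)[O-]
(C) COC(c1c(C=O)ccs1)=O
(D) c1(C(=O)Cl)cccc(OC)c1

[CX3](=O)[F,Cl,Br,I] describes a carbonyl carbon bonded to a halogen (an acyl halide).
(A) has a methyl-ester group (-C(=O)OCH3) but the carbonyl is bonded to -O-C, not to a halogen.
(B) has a chloro substituent but the Cl is not on a carbonyl carbon.
(C) has a methyl-ester group (-C(=O)OCH3) but the carbonyl is bonded to -O-C, not to a halogen.
(D) contains an acyl chloride (-C(=O)Cl), which satisfies every atom and bond constraint.
So the answer is (D).

D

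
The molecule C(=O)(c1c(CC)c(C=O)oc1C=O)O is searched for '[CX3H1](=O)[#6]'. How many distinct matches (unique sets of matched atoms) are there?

[CX3H1](=O)[#6] is the SMARTS for an aldehyde: an sp2 carbon with one H, double-bonded to O and single-bonded to carbon.
The molecule carries 2 separate instances of an aldehyde (-CHO) meeting every constraint; each maps to a distinct set of atoms, giving 2 matches.

2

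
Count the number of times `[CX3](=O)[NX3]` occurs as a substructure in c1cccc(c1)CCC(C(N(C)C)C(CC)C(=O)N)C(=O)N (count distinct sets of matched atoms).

2

[CX3](=O)[NX3] is the SMARTS for an amide: a carbonyl carbon bonded to a trivalent nitrogen.
The molecule carries 2 separate instances of a primary amide (-C(=O)NH2) meeting every constraint; each maps to a distinct set of atoms, giving 2 matches.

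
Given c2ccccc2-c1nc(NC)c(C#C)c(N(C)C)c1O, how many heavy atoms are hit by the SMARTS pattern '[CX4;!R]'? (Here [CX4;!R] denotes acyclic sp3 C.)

Check the 20 heavy atoms by environment: 1× n (aromatic, X2, in 6-ring) → no; 11× c (aromatic, X3, in 6-ring) → no; 2× N (X3, acyclic) → no; 3× C (X4, acyclic) → match; 1× O (X2, acyclic) → no; 2× C (X2, acyclic) → no.
That gives 3 matching atoms.

3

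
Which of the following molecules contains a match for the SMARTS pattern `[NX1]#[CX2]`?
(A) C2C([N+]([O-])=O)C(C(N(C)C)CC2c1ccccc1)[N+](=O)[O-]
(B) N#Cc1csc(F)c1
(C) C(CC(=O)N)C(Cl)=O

B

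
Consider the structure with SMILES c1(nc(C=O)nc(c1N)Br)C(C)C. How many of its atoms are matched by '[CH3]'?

2

The query [CH3] means: aliphatic carbon with exactly three hydrogens.
Check the 13 heavy atoms by environment: 2× n (aromatic, H0) → no; 4× c (aromatic, H0) → no; 1× Br (H0) → no; 2× C (H1) → no; 2× C (H3) → match; 1× N (H2) → no; 1× O (H0) → no.
That gives 2 matching atoms.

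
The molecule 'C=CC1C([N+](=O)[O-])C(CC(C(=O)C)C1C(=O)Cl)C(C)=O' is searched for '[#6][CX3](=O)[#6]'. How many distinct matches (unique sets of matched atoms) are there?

[#6][CX3](=O)[#6] is the SMARTS for a ketone: a carbonyl carbon (no H) flanked by two carbons.
The molecule carries 2 separate instances of an acetyl/ketone group (-C(=O)CH3) meeting every constraint; each maps to a distinct set of atoms, giving 2 matches.

2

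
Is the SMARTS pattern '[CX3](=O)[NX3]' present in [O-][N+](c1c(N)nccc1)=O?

No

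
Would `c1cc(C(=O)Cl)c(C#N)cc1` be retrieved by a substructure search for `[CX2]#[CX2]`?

No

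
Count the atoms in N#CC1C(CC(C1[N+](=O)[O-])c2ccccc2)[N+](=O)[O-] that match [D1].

5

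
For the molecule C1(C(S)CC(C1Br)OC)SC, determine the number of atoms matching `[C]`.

Check the 11 heavy atoms by environment: 7× C → match; 1× Br → no; 1× O → no; 2× S → no.
That gives 7 matching atoms.

7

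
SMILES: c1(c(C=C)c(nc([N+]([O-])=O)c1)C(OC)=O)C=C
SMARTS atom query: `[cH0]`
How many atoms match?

4

Check the 17 heavy atoms by environment: 1× n (aromatic, H0) → no; 4× c (aromatic, H0) → match; 1× c (aromatic, H1) → no; 1× N (charge +1, H0) → no; 1× O (charge -1, H0) → no; 3× O (H0) → no; 1× C (H0) → no; 1× C (H3) → no; 2× C (H1) → no; 2× C (H2) → no.
That gives 4 matching atoms.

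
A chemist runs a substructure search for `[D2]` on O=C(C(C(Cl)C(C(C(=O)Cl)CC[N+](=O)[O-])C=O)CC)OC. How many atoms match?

The query [D2] means: atom with exactly two heavy-atom neighbours.
Check the 21 heavy atoms by environment: 4× C (D2) → match; 6× C (D3) → no; 1× N (charge +1, D3) → no; 1× O (charge -1, D1) → no; 4× O (D1) → no; 1× O (D2) → match; 2× C (D1) → no; 2× Cl (D1) → no.
Summing the matching environments: 4 + 1 = 5 matching atoms.

5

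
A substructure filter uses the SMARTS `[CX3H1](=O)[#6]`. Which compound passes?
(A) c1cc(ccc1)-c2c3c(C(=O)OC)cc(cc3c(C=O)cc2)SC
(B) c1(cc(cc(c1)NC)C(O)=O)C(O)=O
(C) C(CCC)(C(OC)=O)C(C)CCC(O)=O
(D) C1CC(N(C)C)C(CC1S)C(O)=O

A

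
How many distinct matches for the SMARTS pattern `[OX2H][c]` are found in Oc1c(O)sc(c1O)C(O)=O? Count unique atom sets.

[OX2H][c] is the SMARTS for a phenol: a hydroxyl oxygen attached to an aromatic carbon.
The molecule carries 3 separate instances of a hydroxyl group (-OH) meeting every constraint; each maps to a distinct set of atoms, giving 3 matches.

3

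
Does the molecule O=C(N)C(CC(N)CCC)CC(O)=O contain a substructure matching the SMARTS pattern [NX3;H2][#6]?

Yes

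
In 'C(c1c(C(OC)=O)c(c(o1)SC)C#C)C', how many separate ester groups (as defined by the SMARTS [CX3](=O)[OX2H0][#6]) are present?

1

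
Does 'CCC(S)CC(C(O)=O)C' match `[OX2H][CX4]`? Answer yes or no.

No

The pattern [OX2H][CX4] describes a hydroxyl oxygen bound to an sp3 (X4) carbon — an aliphatic alcohol.
The closest candidate here is a carboxylic acid group (-C(=O)OH), but the -OH is on a CX3 carbonyl carbon, not a CX4 carbon. No other fragment satisfies the full query, so there is no match.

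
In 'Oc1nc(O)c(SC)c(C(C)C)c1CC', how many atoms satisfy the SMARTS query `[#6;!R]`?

6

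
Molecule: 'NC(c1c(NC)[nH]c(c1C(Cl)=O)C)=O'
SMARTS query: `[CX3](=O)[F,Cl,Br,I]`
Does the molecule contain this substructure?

Yes

The pattern [CX3](=O)[F,Cl,Br,I] describes a carbonyl carbon bonded to a halogen — an acyl halide.
The molecule carries an acyl chloride (-C(=O)Cl), whose atoms satisfy every constraint of the query, so the pattern matches.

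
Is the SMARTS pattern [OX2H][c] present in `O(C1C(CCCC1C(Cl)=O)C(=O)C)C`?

No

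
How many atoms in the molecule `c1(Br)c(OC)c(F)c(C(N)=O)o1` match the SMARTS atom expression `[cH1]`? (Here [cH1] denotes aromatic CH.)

0

The query [cH1] means: aromatic carbon bearing exactly one hydrogen.
Check the 12 heavy atoms by environment: 1× o (aromatic, H0) → no; 4× c (aromatic, H0) → no; 1× F (H0) → no; 1× Br (H0) → no; 2× O (H0) → no; 1× C (H3) → no; 1× C (H0) → no; 1× N (H2) → no.
No environment satisfies the query, so 0 matching atoms.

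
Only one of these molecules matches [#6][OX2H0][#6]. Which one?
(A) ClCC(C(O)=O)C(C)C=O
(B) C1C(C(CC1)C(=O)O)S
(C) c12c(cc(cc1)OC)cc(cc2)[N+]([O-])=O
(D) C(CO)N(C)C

C

[#6][OX2H0][#6] describes an aliphatic oxygen bridging two carbons with no H on the oxygen (an ether).
(A) has a carboxylic acid group (-C(=O)OH) but the -OH oxygen has H1; the =O is OX1, not OX2.
(B) has a carboxylic acid group (-C(=O)OH) but the -OH oxygen has H1; the =O is OX1, not OX2.
(C) contains a methoxy ether (-OCH3), which satisfies every atom and bond constraint.
(D) has a hydroxyl group (-OH) but the oxygen has H1, not H0 bridging two carbons.
So the answer is (C).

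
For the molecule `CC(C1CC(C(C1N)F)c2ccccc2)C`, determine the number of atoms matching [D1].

4

Check the 16 heavy atoms by environment: 5× C (D3) → no; 1× C (D2) → no; 2× C (D1) → match; 1× N (D1) → match; 1× c (aromatic, D3) → no; 5× c (aromatic, D2) → no; 1× F (D1) → match.
Summing the matching environments: 2 + 1 + 1 = 4 matching atoms.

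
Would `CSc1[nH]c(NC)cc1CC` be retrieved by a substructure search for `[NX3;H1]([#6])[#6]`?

Yes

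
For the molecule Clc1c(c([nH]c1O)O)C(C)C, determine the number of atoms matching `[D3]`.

The query [D3] means: atom with exactly three heavy-atom neighbours.
Check the 11 heavy atoms by environment: 1× n (aromatic, D2) → no; 4× c (aromatic, D3) → match; 1× C (D3) → match; 2× C (D1) → no; 1× Cl (D1) → no; 2× O (D1) → no.
Summing the matching environments: 4 + 1 = 5 matching atoms.

5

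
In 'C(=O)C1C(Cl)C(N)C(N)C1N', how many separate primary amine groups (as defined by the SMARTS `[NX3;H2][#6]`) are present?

3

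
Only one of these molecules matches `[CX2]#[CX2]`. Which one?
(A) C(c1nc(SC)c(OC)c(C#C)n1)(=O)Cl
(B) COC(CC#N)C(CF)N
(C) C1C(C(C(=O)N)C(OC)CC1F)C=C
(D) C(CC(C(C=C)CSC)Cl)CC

A

[CX2]#[CX2] describes a carbon-carbon triple bond (an alkyne).
(A) contains an ethynyl group (-C#CH), which satisfies every atom and bond constraint.
(B) has a nitrile (-C#N) but the triple bond is C#N, not C#C.
(C) has a vinyl group (-CH=CH2) but the C=C is a double bond; both carbons are CX3, not CX2.
(D) has a vinyl group (-CH=CH2) but the C=C is a double bond; both carbons are CX3, not CX2.
So the answer is (A).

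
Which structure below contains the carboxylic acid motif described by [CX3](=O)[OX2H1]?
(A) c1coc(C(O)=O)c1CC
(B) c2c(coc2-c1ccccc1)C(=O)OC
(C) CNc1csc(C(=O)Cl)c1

A

[CX3](=O)[OX2H1] describes an sp2 carbon double-bonded to O and single-bonded to an -OH oxygen (a carboxylic acid).
(A) contains a carboxylic acid group (-C(=O)OH), which satisfies every atom and bond constraint.
(B) has a methyl-ester group (-C(=O)OCH3) but the singly-bonded O has no H (OX2H0, not OX2H1).
(C) has an acyl chloride (-C(=O)Cl) but the carbonyl is bonded to Cl, not to an -OH oxygen.
So the answer is (A).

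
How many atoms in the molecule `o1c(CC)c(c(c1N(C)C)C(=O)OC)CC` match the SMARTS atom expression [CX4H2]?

The query [CX4H2] means: sp3 carbon (X4) with exactly two hydrogens.
Check the 16 heavy atoms by environment: 1× o (aromatic, H0, X2) → no; 4× c (aromatic, H0, X3) → no; 1× N (H0, X3) → no; 5× C (H3, X4) → no; 1× C (H0, X3) → no; 1× O (H0, X1) → no; 1× O (H0, X2) → no; 2× C (H2, X4) → match.
That gives 2 matching atoms.

2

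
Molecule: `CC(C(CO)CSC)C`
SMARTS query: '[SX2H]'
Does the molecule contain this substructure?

The pattern [SX2H] describes an aliphatic sulfur with two connections, one being H — a thiol.
The closest candidate here is a hydroxyl group (-OH), but it is an -OH, not an -SH. No other fragment satisfies the full query, so there is no match.

No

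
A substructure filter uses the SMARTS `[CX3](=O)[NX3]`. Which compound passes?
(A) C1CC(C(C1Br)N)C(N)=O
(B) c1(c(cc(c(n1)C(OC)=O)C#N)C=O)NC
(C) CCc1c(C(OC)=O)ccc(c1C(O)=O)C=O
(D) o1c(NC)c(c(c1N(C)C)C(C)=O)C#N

[CX3](=O)[NX3] describes a carbonyl carbon bonded to a trivalent nitrogen (an amide).
(A) contains a primary amide (-C(=O)NH2), which satisfies every atom and bond constraint.
(B) has a nitrile (-C#N) but the nitrile N is NX1 (triple-bonded), not NX3.
(C) has a carboxylic acid group (-C(=O)OH) but the carbonyl is bonded to O, not to an NX3 nitrogen.
(D) has a nitrile (-C#N) but the nitrile N is NX1 (triple-bonded), not NX3.
So the answer is (A).

A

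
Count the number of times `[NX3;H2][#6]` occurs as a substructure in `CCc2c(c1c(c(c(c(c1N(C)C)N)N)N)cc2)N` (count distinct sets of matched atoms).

[NX3;H2][#6] is the SMARTS for a primary amine: a trivalent nitrogen with two H attached to carbon.
The molecule carries 4 separate instances of a primary amino group (-NH2) meeting every constraint; each maps to a distinct set of atoms, giving 4 matches.

4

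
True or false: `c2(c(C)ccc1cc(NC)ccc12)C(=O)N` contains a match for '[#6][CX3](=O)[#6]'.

The pattern [#6][CX3](=O)[#6] describes a carbonyl carbon (no H) flanked by two carbons — a ketone.
The closest candidate here is a primary amide (-C(=O)NH2), but one neighbour of the carbonyl carbon is N, not C. No other fragment satisfies the full query, so there is no match.

False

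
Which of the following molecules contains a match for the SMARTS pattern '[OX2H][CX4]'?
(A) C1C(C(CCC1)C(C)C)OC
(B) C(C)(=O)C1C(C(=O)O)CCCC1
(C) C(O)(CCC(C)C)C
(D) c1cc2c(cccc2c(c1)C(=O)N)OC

C

[OX2H][CX4] describes a hydroxyl oxygen bound to an sp3 (X4) carbon (an aliphatic alcohol).
(A) has a methoxy ether (-OCH3) but the oxygen has H0 (ether), not H1.
(B) has a carboxylic acid group (-C(=O)OH) but the -OH is on a CX3 carbonyl carbon, not a CX4 carbon.
(C) contains a hydroxyl group (-OH), which satisfies every atom and bond constraint.
(D) has a methoxy ether (-OCH3) but the oxygen has H0 (ether), not H1.
So the answer is (C).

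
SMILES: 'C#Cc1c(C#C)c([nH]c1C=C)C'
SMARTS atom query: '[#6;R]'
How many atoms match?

4

The query [#6;R] means: carbon that is part of a ring.
Check the 12 heavy atoms by environment: 1× n (aromatic, in 5-ring) → no; 4× c (aromatic, in 5-ring) → match; 7× C (acyclic) → no.
That gives 4 matching atoms.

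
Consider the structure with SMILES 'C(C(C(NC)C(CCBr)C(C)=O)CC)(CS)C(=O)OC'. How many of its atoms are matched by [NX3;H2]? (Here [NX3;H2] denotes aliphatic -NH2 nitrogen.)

0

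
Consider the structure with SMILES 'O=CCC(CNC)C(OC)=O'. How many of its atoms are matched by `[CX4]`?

5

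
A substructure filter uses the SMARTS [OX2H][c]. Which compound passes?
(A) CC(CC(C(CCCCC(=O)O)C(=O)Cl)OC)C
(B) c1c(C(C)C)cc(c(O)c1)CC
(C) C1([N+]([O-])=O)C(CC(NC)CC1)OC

B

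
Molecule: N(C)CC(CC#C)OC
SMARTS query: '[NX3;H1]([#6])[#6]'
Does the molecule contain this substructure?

Yes

The pattern [NX3;H1]([#6])[#6] describes a trivalent nitrogen with one H, bonded to two carbons — a secondary amine.
The molecule carries an N-methylamino group (-NHCH3), whose atoms satisfy every constraint of the query, so the pattern matches.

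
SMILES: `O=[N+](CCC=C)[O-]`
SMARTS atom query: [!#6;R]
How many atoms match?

0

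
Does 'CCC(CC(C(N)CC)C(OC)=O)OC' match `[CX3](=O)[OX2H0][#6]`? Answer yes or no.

Yes

The pattern [CX3](=O)[OX2H0][#6] describes a carbonyl carbon bonded to an oxygen that is itself bonded to carbon (no H on that O) — an ester.
The molecule carries a methyl-ester group (-C(=O)OCH3), whose atoms satisfy every constraint of the query, so the pattern matches.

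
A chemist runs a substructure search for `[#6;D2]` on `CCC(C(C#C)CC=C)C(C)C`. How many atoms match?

4

The query [#6;D2] means: any carbon bonded to exactly two heavy atoms.
Check the 12 heavy atoms by environment: 4× C (D2) → match; 3× C (D3) → no; 5× C (D1) → no.
That gives 4 matching atoms.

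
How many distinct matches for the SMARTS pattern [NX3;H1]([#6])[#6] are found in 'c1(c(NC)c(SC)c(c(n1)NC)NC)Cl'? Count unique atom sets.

3

[NX3;H1]([#6])[#6] is the SMARTS for a secondary amine: a trivalent nitrogen with one H, bonded to two carbons.
The molecule carries 3 separate instances of an N-methylamino group (-NHCH3) meeting every constraint; each maps to a distinct set of atoms, giving 3 matches.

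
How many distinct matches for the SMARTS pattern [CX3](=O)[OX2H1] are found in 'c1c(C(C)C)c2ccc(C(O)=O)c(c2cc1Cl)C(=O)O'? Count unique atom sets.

[CX3](=O)[OX2H1] is the SMARTS for a carboxylic acid: an sp2 carbon double-bonded to O and single-bonded to an -OH oxygen.
The molecule carries 2 separate instances of a carboxylic acid group (-C(=O)OH) meeting every constraint; each maps to a distinct set of atoms, giving 2 matches.

2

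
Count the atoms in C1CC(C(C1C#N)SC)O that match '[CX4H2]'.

The query [CX4H2] means: sp3 carbon (X4) with exactly two hydrogens.
Check the 10 heavy atoms by environment: 2× C (H2, X4) → match; 3× C (H1, X4) → no; 1× C (H0, X2) → no; 1× N (H0, X1) → no; 1× O (H1, X2) → no; 1× S (H0, X2) → no; 1× C (H3, X4) → no.
That gives 2 matching atoms.

2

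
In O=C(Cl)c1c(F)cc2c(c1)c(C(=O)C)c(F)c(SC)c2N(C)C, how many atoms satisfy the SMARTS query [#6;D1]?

The query [#6;D1] means: carbon bonded to exactly one heavy atom.
Check the 23 heavy atoms by environment: 8× c (aromatic, D3) → no; 2× c (aromatic, D2) → no; 1× S (D2) → no; 4× C (D1) → match; 2× C (D3) → no; 2× O (D1) → no; 1× Cl (D1) → no; 2× F (D1) → no; 1× N (D3) → no.
That gives 4 matching atoms.

4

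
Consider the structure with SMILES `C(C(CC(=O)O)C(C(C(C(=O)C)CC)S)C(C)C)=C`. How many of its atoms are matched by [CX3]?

The query [CX3] means: C with X3: aliphatic carbon with exactly 3 total connections.
Check the 19 heavy atoms by environment: 11× C (X4) → no; 4× C (X3) → match; 2× O (X1) → no; 1× O (X2) → no; 1× S (X2) → no.
That gives 4 matching atoms.

4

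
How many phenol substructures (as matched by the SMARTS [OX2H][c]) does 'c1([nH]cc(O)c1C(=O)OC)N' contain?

[OX2H][c] is the SMARTS for a phenol: a hydroxyl oxygen attached to an aromatic carbon.
Exactly one fragment in the molecule meets all constraints, giving 1 match.

1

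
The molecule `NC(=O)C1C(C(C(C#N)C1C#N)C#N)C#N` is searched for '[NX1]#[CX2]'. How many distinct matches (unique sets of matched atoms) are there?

4

[NX1]#[CX2] is the SMARTS for a nitrile: a nitrogen triple-bonded to a two-connected carbon.
The molecule carries 4 separate instances of a nitrile (-C#N) meeting every constraint; each maps to a distinct set of atoms, giving 4 matches.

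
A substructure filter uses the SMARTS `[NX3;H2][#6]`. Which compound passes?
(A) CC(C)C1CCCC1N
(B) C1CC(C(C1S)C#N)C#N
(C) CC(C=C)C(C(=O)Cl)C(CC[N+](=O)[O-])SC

[NX3;H2][#6] describes a trivalent nitrogen with two H attached to carbon (a primary amine).
(A) contains a primary amino group (-NH2), which satisfies every atom and bond constraint.
(B) has a nitrile (-C#N) but the nitrogen is NX1 (triple-bonded), not NX3 with two H.
(C) has a nitro group (-[N+](=O)[O-]) but the nitrogen is [N+] with no H, not NX3H2.
So the answer is (A).

A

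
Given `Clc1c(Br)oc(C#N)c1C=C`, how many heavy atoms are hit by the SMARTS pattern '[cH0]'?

The query [cH0] means: aromatic carbon with no attached hydrogen (substituted or ring-fusion).
Check the 11 heavy atoms by environment: 1× o (aromatic, H0) → no; 4× c (aromatic, H0) → match; 1× Cl (H0) → no; 1× Br (H0) → no; 1× C (H1) → no; 1× C (H2) → no; 1× C (H0) → no; 1× N (H0) → no.
That gives 4 matching atoms.

4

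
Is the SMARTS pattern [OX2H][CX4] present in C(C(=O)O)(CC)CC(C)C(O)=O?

The pattern [OX2H][CX4] describes a hydroxyl oxygen bound to an sp3 (X4) carbon — an aliphatic alcohol.
The closest candidate here is a carboxylic acid group (-C(=O)OH), but the -OH is on a CX3 carbonyl carbon, not a CX4 carbon. No other fragment satisfies the full query, so there is no match.

No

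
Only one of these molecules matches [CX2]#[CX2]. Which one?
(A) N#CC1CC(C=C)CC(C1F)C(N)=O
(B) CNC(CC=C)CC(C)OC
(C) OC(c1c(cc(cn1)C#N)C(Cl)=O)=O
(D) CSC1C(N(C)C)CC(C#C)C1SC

D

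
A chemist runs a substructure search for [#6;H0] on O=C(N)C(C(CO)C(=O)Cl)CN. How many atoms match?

The query [#6;H0] means: any carbon with no attached hydrogen.
Check the 12 heavy atoms by environment: 2× C (H2) → no; 2× C (H1) → no; 2× C (H0) → match; 2× O (H0) → no; 1× Cl (H0) → no; 1× O (H1) → no; 2× N (H2) → no.
That gives 2 matching atoms.

2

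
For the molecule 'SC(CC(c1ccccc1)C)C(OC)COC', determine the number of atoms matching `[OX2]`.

2

The query [OX2] means: aliphatic oxygen with two total connections — ether, hydroxyl, or ester single-bond O.
Check the 17 heavy atoms by environment: 8× C (X4) → no; 1× S (X2) → no; 6× c (aromatic, X3) → no; 2× O (X2) → match.
That gives 2 matching atoms.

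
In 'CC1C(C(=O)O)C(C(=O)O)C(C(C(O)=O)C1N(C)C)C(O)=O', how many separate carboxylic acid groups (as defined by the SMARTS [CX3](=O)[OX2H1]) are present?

4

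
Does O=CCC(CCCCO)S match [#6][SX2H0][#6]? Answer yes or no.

The pattern [#6][SX2H0][#6] describes an aliphatic sulfur bridging two carbons with no H on the sulfur — a thioether.
The closest candidate here is a thiol (-SH), but the sulfur has H1, not H0 bridging two carbons. No other fragment satisfies the full query, so there is no match.

No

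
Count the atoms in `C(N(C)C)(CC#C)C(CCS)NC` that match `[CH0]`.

1

The query [CH0] means: aliphatic carbon with no attached hydrogen.
Check the 13 heavy atoms by environment: 3× C (H2) → no; 3× C (H1) → no; 1× C (H0) → match; 1× S (H1) → no; 1× N (H1) → no; 3× C (H3) → no; 1× N (H0) → no.
That gives 1 matching atom.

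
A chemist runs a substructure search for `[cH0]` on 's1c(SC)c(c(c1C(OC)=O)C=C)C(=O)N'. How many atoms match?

4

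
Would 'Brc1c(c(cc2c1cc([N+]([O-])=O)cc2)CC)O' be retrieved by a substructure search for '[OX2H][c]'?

The pattern [OX2H][c] describes a hydroxyl oxygen attached to an aromatic carbon — a phenol.
The molecule carries a hydroxyl group (-OH), whose atoms satisfy every constraint of the query, so the pattern matches.

Yes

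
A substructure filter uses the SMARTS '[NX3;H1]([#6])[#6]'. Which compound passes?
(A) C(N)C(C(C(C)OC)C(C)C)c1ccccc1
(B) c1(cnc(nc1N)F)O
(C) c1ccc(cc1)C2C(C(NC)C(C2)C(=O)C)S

C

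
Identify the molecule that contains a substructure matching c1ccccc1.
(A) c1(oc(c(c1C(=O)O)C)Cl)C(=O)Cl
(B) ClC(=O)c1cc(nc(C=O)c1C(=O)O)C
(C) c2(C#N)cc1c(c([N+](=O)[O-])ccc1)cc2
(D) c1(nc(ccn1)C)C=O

C

c1ccccc1 describes six aromatic carbons in a ring (a benzene ring).
(A) has a methyl group (-CH3) but no six-membered all-carbon aromatic ring is present.
(B) has a methyl group (-CH3) but no six-membered all-carbon aromatic ring is present.
(C) contains the required atom environment, so the pattern matches.
(D) has a methyl group (-CH3) but no six-membered all-carbon aromatic ring is present.
So the answer is (C).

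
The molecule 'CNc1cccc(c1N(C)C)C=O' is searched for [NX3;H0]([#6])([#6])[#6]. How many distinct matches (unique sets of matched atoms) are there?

[NX3;H0]([#6])([#6])[#6] is the SMARTS for a tertiary amine: a trivalent nitrogen with no H, bonded to three carbons.
Exactly one fragment in the molecule meets all constraints, giving 1 match.

1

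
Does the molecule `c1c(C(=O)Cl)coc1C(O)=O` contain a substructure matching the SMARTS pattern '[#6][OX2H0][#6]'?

No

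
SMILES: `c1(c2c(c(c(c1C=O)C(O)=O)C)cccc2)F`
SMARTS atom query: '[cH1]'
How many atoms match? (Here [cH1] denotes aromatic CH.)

4

The query [cH1] means: aromatic carbon bearing exactly one hydrogen.
Check the 17 heavy atoms by environment: 6× c (aromatic, H0) → no; 4× c (aromatic, H1) → match; 1× F (H0) → no; 1× C (H0) → no; 2× O (H0) → no; 1× O (H1) → no; 1× C (H3) → no; 1× C (H1) → no.
That gives 4 matching atoms.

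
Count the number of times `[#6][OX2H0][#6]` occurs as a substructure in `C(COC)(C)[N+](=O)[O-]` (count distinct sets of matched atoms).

1

[#6][OX2H0][#6] is the SMARTS for an ether: an aliphatic oxygen bridging two carbons with no H on the oxygen.
Exactly one fragment in the molecule meets all constraints, giving 1 match.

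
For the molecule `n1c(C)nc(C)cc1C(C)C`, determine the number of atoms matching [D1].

4

The query [D1] means: atom with exactly one heavy-atom neighbour (degree 1).
Check the 11 heavy atoms by environment: 2× n (aromatic, D2) → no; 3× c (aromatic, D3) → no; 1× c (aromatic, D2) → no; 4× C (D1) → match; 1× C (D3) → no.
That gives 4 matching atoms.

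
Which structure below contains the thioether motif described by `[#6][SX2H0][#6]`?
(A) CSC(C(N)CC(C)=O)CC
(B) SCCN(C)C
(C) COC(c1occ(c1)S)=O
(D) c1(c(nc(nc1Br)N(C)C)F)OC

[#6][SX2H0][#6] describes an aliphatic sulfur bridging two carbons with no H on the sulfur (a thioether).
(A) contains a methylthio ether (-SCH3), which satisfies every atom and bond constraint.
(B) has a thiol (-SH) but the sulfur has H1, not H0 bridging two carbons.
(C) has a thiol (-SH) but the sulfur has H1, not H0 bridging two carbons.
(D) has a methoxy ether (-OCH3) but the bridging atom is O, not S.
So the answer is (A).

A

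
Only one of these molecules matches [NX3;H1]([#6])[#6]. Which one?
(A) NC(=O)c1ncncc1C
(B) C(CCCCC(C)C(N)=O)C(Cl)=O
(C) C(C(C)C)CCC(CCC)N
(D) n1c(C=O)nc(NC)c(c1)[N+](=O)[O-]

D

[NX3;H1]([#6])[#6] describes a trivalent nitrogen with one H, bonded to two carbons (a secondary amine).
(A) has a primary amide (-C(=O)NH2) but the -C(=O)NH2 nitrogen has H2, not H1.
(B) has a primary amide (-C(=O)NH2) but the -C(=O)NH2 nitrogen has H2, not H1.
(C) has a primary amino group (-NH2) but the nitrogen has H2 and only one carbon neighbour.
(D) contains an N-methylamino group (-NHCH3), which satisfies every atom and bond constraint.
So the answer is (D).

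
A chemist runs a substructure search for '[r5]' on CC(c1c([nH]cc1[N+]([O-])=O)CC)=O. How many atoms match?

5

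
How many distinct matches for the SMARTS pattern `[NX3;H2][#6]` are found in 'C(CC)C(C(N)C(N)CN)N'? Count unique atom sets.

4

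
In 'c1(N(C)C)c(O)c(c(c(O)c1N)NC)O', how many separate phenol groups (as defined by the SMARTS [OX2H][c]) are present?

3

[OX2H][c] is the SMARTS for a phenol: a hydroxyl oxygen attached to an aromatic carbon.
The molecule carries 3 separate instances of a hydroxyl group (-OH) meeting every constraint; each maps to a distinct set of atoms, giving 3 matches.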